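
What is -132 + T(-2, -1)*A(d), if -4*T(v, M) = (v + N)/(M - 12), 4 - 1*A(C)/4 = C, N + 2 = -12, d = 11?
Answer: -1604/13 ≈ -123.38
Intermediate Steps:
N = -14 (N = -2 - 12 = -14)
A(C) = 16 - 4*C
T(v, M) = -(-14 + v)/(4*(-12 + M)) (T(v, M) = -(v - 14)/(4*(M - 12)) = -(-14 + v)/(4*(-12 + M)))
-132 + T(-2, -1)*A(d) = -132 + ((14 - 1*(-2))/(4*(-12 - 1)))*(16 - 4*11) = -132 + ((1/4)*(14 + 2)/(-13))*(16 - 44) = -132 + ((1/4)*(-1/13)*16)*(-28) = -132 - 4/13*(-28) = -132 + 112/13 = -1604/13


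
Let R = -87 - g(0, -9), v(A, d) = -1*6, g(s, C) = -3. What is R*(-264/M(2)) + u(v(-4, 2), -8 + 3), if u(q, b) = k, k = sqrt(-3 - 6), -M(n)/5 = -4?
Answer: 5544/5 + 3*I ≈ 1108.8 + 3.0*I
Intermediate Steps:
M(n) = 20 (M(n) = -5*(-4) = 20)
v(A, d) = -6
k = 3*I (k = sqrt(-9) = 3*I ≈ 3.0*I)
u(q, b) = 3*I
R = -84 (R = -87 - 1*(-3) = -87 + 3 = -84)
R*(-264/M(2)) + u(v(-4, 2), -8 + 3) = -(-22176)/20 + 3*I = -84*(-66/5) + 3*I = 5544/5 + 3*I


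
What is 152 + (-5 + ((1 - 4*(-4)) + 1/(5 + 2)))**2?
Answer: 14673/49 ≈ 299.45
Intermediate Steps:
152 + (-5 + ((1 - 4*(-4)) + 1/(5 + 2)))**2 = 152 + (-5 + ((1 + 16) + 1/7))**2 = 152 + (-5 + (17 + 1/7))**2 = 152 + (-5 + 120/7)**2 = 152 + (85/7)**2 = 152 + 7225/49 = 14673/49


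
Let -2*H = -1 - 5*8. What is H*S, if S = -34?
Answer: -697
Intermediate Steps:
H = 41/2 (H = -(-1 - 5*8)/2 = -(-1 - 40)/2 = -1/2*(-41) = 41/2 ≈ 20.500)
H*S = (41/2)*(-34) = -697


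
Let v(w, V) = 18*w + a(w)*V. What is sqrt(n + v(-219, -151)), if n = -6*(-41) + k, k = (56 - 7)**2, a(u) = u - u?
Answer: I*sqrt(1295) ≈ 35.986*I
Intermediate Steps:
a(u) = 0
k = 2401 (k = 49**2 = 2401)
v(w, V) = 18*w (v(w, V) = 18*w + 0*V = 18*w + 0 = 18*w)
n = 2647 (n = -6*(-41) + 2401 = 246 + 2401 = 2647)
sqrt(n + v(-219, -151)) = sqrt(2647 + 18*(-219)) = sqrt(2647 - 3942) = sqrt(-1295) = I*sqrt(1295)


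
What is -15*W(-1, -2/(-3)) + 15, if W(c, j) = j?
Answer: 5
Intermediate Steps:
-15*W(-1, -2/(-3)) + 15 = -(-30)/(-3) + 15 = -(-30)*(-1)/3 + 15 = -15*⅔ + 15 = -10 + 15 = 5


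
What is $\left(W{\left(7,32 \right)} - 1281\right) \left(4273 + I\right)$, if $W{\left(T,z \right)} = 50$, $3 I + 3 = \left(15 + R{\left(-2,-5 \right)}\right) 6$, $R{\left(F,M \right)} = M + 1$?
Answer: $-5285914$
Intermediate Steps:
$R{\left(F,M \right)} = 1 + M$
$I = 21$ ($I = -1 + \frac{\left(15 + \left(1 - 5\right)\right) 6}{3} = -1 + \frac{\left(15 - 4\right) 6}{3} = -1 + \frac{11 \cdot 6}{3} = -1 + \frac{1}{3} \cdot 66 = -1 + 22 = 21$)
$\left(W{\left(7,32 \right)} - 1281\right) \left(4273 + I\right) = \left(50 - 1281\right) \left(4273 + 21\right) = \left(-1231\right) 4294 = -5285914$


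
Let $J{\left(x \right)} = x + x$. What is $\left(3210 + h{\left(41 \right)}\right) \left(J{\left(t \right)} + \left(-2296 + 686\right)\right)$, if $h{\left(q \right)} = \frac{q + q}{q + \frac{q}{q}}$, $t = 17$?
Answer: $- \frac{106302776}{21} \approx -5.062 \cdot 10^{6}$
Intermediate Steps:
$J{\left(x \right)} = 2 x$
$h{\left(q \right)} = \frac{2 q}{1 + q}$ ($h{\left(q \right)} = \frac{2 q}{q + 1} = \frac{2 q}{1 + q}$)
$\left(3210 + h{\left(41 \right)}\right) \left(J{\left(t \right)} + \left(-2296 + 686\right)\right) = \left(3210 + 2 \cdot 41 \frac{1}{1 + 41}\right) \left(2 \cdot 17 + \left(-2296 + 686\right)\right) = \left(3210 + 2 \cdot 41 \cdot \frac{1}{42}\right) \left(34 - 1610\right) = \left(3210 + 2 \cdot 41 \cdot \frac{1}{42}\right) \left(-1576\right) = \left(3210 + \frac{41}{21}\right) \left(-1576\right) = \frac{67451}{21} \left(-1576\right) = - \frac{106302776}{21}$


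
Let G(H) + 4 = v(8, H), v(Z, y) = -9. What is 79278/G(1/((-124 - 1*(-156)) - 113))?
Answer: -79278/13 ≈ -6098.3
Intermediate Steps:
G(H) = -13 (G(H) = -4 - 9 = -13)
79278/G(1/((-124 - 1*(-156)) - 113)) = 79278/(-13) = 79278*(-1/13) = -79278/13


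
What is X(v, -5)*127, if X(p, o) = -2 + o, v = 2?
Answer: -889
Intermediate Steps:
X(v, -5)*127 = (-2 - 5)*127 = -7*127 = -889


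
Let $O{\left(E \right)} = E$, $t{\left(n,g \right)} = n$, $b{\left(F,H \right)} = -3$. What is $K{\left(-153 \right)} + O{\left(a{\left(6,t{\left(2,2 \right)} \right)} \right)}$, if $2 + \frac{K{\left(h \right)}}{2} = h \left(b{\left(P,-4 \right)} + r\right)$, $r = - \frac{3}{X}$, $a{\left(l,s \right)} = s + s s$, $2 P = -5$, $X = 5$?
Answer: $\frac{5518}{5} \approx 1103.6$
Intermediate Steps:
$P = - \frac{5}{2}$ ($P = \frac{1}{2} \left(-5\right) = - \frac{5}{2} \approx -2.5$)
$a{\left(l,s \right)} = s + s^{2}$
$r = - \frac{3}{5} \approx -0.6$
$K{\left(h \right)} = -4 - \frac{36 h}{5}$ ($K{\left(h \right)} = -4 + 2 h \left(-3 - \frac{3}{5}\right) = -4 + 2 h \left(- \frac{18}{5}\right) = -4 + 2 \left(- \frac{18 h}{5}\right) = -4 - \frac{36 h}{5}$)
$K{\left(-153 \right)} + O{\left(a{\left(6,t{\left(2,2 \right)} \right)} \right)} = \left(-4 - - \frac{5508}{5}\right) + 2 \left(1 + 2\right) = \left(-4 + \frac{5508}{5}\right) + 2 \cdot 3 = \frac{5488}{5} + 6 = \frac{5518}{5}$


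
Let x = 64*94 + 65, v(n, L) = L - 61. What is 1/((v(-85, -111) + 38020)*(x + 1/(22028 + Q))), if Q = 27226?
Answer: 8209/1889331631100 ≈ 4.3449e-9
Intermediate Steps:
v(n, L) = -61 + L
x = 6081 (x = 6016 + 65 = 6081)
1/((v(-85, -111) + 38020)*(x + 1/(22028 + Q))) = 1/(((-61 - 111) + 38020)*(6081 + 1/(22028 + 27226))) = 1/((-172 + 38020)*(6081 + 1/49254)) = 1/(37848*(6081 + 1/49254)) = 1/(37848*(299513575/49254)) = 1/(1889331631100/8209) = 8209/1889331631100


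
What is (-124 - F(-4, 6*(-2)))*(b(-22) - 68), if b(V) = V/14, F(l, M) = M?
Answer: 7792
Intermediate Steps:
b(V) = V/14 (b(V) = V*(1/14) = V/14)
(-124 - F(-4, 6*(-2)))*(b(-22) - 68) = (-124 - 6*(-2))*((1/14)*(-22) - 68) = (-124 - 1*(-12))*(-11/7 - 68) = (-124 + 12)*(-487/7) = -112*(-487/7) = 7792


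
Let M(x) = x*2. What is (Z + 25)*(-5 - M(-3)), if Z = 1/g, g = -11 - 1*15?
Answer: 649/26 ≈ 24.962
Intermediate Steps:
g = -26 (g = -11 - 15 = -26)
M(x) = 2*x
Z = -1/26 (Z = 1/(-26) = -1/26 ≈ -0.038462)
(Z + 25)*(-5 - M(-3)) = (-1/26 + 25)*(-5 - 2*(-3)) = 649*(-5 - 1*(-6))/26 = 649*(-5 + 6)/26 = (649/26)*1 = 649/26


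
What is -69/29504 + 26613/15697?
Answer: 784106859/463124288 ≈ 1.6931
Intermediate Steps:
-69/29504 + 26613/15697 = 784106859/463124288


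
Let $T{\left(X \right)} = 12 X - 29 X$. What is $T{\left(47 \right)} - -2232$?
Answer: $1433$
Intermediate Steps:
$T{\left(X \right)} = - 17 X$
$T{\left(47 \right)} - -2232 = \left(-17\right) 47 - -2232 = -799 + 2232 = 1433$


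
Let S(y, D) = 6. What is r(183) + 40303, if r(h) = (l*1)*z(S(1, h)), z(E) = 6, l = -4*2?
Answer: 40255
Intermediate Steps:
l = -8
r(h) = -48 (r(h) = -8*1*6 = -8*6 = -48)
r(183) + 40303 = -48 + 40303 = 40255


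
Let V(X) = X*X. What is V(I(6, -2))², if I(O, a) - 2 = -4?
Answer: 16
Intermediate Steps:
I(O, a) = -2 (I(O, a) = 2 - 4 = -2)
V(X) = X²
V(I(6, -2))² = ((-2)²)² = 4² = 16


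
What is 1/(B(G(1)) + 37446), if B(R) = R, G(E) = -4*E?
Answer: 1/37442 ≈ 2.6708e-5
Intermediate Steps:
1/(B(G(1)) + 37446) = 1/(-4*1 + 37446) = 1/(-4 + 37446) = 1/37442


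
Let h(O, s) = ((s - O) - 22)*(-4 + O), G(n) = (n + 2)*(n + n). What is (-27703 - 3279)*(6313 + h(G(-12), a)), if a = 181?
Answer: 396662546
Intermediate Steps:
G(n) = 2*n*(2 + n) (G(n) = (2 + n)*(2*n) = 2*n*(2 + n))
h(O, s) = (-4 + O)*(-22 + s - O) (h(O, s) = (-22 + s - O)*(-4 + O) = (-4 + O)*(-22 + s - O))
(-27703 - 3279)*(6313 + h(G(-12), a)) = (-27703 - 3279)*(6313 + (88 - (2*(-12)*(2 - 12))² - 36*(-12)*(2 - 12) - 4*181 + (2*(-12)*(2 - 12))*181)) = -30982*(6313 + (88 - (2*(-12)*(-10))² - 36*(-12)*(-10) - 724 + (2*(-12)*(-10))*181)) = -30982*(6313 + (88 - 1*240² - 18*240 - 724 + 240*181)) = -30982*(6313 + (88 - 1*57600 - 4320 - 724 + 43440)) = -30982*(6313 + (88 - 57600 - 4320 - 724 + 43440)) = -30982*(6313 - 19116) = -30982*(-12803) = 396662546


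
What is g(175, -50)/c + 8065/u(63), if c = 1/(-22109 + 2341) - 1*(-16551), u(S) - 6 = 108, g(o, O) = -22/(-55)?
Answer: 13193544741379/186492695190 ≈ 70.746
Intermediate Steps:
g(o, O) = 2/5 (g(o, O) = -22*(-1/55) = 2/5)
u(S) = 114 (u(S) = 6 + 108 = 114)
c = 327180167/19768 (c = 1/(-19768) + 16551 = -1/19768 + 16551 = 327180167/19768 ≈ 16551.)
g(175, -50)/c + 8065/u(63) = 2/(5*(327180167/19768)) + 8065/114 = (2/5)*(19768/327180167) + 8065*(1/114) = 39536/1635900835 + 8065/114 = 13193544741379/186492695190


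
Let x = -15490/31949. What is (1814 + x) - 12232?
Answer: -332860172/31949 ≈ -10418.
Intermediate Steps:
x = -15490/31949 (x = -15490*1/31949 = -15490/31949 ≈ -0.48484)
(1814 + x) - 12232 = (1814 - 15490/31949) - 12232 = 57939996/31949 - 12232 = -332860172/31949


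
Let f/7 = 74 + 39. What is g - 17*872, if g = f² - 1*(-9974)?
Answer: 620831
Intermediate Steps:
f = 791 (f = 7*(74 + 39) = 7*113 = 791)
g = 635655 (g = 791² - 1*(-9974) = 625681 + 9974 = 635655)
g - 17*872 = 635655 - 17*872 = 635655 - 1*14824 = 635655 - 14824 = 620831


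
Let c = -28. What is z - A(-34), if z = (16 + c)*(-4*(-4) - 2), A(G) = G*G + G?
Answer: -1290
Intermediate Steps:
A(G) = G + G² (A(G) = G² + G = G + G²)
z = -168 (z = (16 - 28)*(-4*(-4) - 2) = -12*(16 - 2) = -12*14 = -168)
z - A(-34) = -168 - (-34)*(1 - 34) = -168 - (-34)*(-33) = -168 - 1*1122 = -168 - 1122 = -1290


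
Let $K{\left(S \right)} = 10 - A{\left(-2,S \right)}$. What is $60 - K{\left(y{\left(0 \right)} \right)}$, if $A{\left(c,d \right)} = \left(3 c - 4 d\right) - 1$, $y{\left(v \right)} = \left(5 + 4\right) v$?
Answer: $43$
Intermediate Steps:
$y{\left(v \right)} = 9 v$
$A{\left(c,d \right)} = -1 - 4 d + 3 c$ ($A{\left(c,d \right)} = \left(- 4 d + 3 c\right) - 1 = -1 - 4 d + 3 c$)
$K{\left(S \right)} = 17 + 4 S$ ($K{\left(S \right)} = 10 - \left(-1 - 4 S + 3 \left(-2\right)\right) = 10 - \left(-1 - 4 S - 6\right) = 10 - \left(-7 - 4 S\right) = 10 + \left(7 + 4 S\right) = 17 + 4 S$)
$60 - K{\left(y{\left(0 \right)} \right)} = 60 - \left(17 + 4 \cdot 9 \cdot 0\right) = 60 - \left(17 + 4 \cdot 0\right) = 60 - \left(17 + 0\right) = 60 - 17 = 43$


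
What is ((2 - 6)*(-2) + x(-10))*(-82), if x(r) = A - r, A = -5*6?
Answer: 984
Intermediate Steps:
A = -30
x(r) = -30 - r
((2 - 6)*(-2) + x(-10))*(-82) = ((2 - 6)*(-2) + (-30 - 1*(-10)))*(-82) = (-4*(-2) + (-30 + 10))*(-82) = (8 - 20)*(-82) = -12*(-82) = 984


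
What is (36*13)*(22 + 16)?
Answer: 17784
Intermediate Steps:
(36*13)*(22 + 16) = 468*38 = 17784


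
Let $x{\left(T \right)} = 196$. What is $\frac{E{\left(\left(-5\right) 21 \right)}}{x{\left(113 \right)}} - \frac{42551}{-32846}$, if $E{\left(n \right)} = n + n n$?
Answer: $\frac{13107797}{229922} \approx 57.01$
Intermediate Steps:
$E{\left(n \right)} = n + n^{2}$
$\frac{E{\left(\left(-5\right) 21 \right)}}{x{\left(113 \right)}} - \frac{42551}{-32846} = \frac{\left(-5\right) 21 \left(1 - 105\right)}{196} - \frac{42551}{-32846} = - 105 \left(1 - 105\right) \frac{1}{196} - - \frac{42551}{32846} = \left(-105\right) \left(-104\right) \frac{1}{196} + \frac{42551}{32846} = 10920 \cdot \frac{1}{196} + \frac{42551}{32846} = \frac{390}{7} + \frac{42551}{32846} = \frac{13107797}{229922}$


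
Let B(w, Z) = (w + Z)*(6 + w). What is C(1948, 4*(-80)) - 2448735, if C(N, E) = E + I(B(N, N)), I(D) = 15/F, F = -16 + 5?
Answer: -26939620/11 ≈ -2.4491e+6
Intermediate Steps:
F = -11
B(w, Z) = (6 + w)*(Z + w) (B(w, Z) = (Z + w)*(6 + w) = (6 + w)*(Z + w))
I(D) = -15/11 (I(D) = 15/(-11) = 15*(-1/11) = -15/11)
C(N, E) = -15/11 + E (C(N, E) = E - 15/11 = -15/11 + E)
C(1948, 4*(-80)) - 2448735 = (-15/11 + 4*(-80)) - 2448735 = (-15/11 - 320) - 2448735 = -3535/11 - 2448735 = -26939620/11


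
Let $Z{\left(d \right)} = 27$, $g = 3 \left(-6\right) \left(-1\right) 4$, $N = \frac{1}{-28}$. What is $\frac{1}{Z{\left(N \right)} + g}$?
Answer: $\frac{1}{99} \approx 0.010101$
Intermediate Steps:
$N = - \frac{1}{28} \approx -0.035714$
$g = 72$ ($g = 3 \cdot 6 \cdot 4 = 3 \cdot 24 = 72$)
$\frac{1}{Z{\left(N \right)} + g} = \frac{1}{27 + 72} = \frac{1}{99}$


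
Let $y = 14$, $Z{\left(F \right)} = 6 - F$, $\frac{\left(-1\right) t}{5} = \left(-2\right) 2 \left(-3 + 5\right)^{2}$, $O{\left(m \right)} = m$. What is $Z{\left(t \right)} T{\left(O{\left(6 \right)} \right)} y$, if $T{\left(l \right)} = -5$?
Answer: $5180$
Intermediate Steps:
$t = 80$ ($t = - 5 \left(-2\right) 2 \left(-3 + 5\right)^{2} = - 5 \left(- 4 \cdot 2^{2}\right) = - 5 \left(\left(-4\right) 4\right) = \left(-5\right) \left(-16\right) = 80$)
$Z{\left(t \right)} T{\left(O{\left(6 \right)} \right)} y = \left(6 - 80\right) \left(-5\right) 14 = \left(-74\right) \left(-5\right) 14 = 370 \cdot 14 = 5180$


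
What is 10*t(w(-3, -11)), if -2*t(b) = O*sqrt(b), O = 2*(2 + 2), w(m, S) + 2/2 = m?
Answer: -80*I ≈ -80.0*I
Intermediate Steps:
w(m, S) = -1 + m
O = 8 (O = 2*4 = 8)
t(b) = -4*sqrt(b)
10*t(w(-3, -11)) = 10*(-4*sqrt(-1 - 3)) = 10*(-8*I) = -80*I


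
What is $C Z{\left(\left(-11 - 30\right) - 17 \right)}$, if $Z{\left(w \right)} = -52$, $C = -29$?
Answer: $1508$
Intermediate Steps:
$C Z{\left(\left(-11 - 30\right) - 17 \right)} = \left(-29\right) \left(-52\right) = 1508$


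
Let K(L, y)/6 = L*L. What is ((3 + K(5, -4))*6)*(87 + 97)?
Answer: 168912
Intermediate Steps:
K(L, y) = 6*L**2 (K(L, y) = 6*(L*L) = 6*L**2)
((3 + K(5, -4))*6)*(87 + 97) = ((3 + 6*5**2)*6)*(87 + 97) = ((3 + 6*25)*6)*184 = ((3 + 150)*6)*184 = (153*6)*184 = 918*184 = 168912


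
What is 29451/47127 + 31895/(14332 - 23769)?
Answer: -408395526/148245833 ≈ -2.7549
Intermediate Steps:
29451/47127 + 31895/(14332 - 23769) = 29451*(1/47127) + 31895/(-9437) = 9817/15709 + 31895*(-1/9437) = 9817/15709 - 31895/9437 = -408395526/148245833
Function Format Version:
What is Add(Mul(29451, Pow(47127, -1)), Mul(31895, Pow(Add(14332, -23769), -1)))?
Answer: Rational(-408395526, 148245833) ≈ -2.7549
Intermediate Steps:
Add(Mul(29451, Pow(47127, -1)), Mul(31895, Pow(Add(14332, -23769), -1))) = Add(Mul(29451, Rational(1, 47127)), Mul(31895, Pow(-9437, -1))) = Add(Rational(9817, 15709), Mul(31895, Rational(-1, 9437))) = Add(Rational(9817, 15709), Rational(-31895, 9437)) = Rational(-408395526, 148245833)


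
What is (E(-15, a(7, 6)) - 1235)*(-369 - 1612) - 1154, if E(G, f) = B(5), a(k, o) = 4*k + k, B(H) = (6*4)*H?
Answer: 2207661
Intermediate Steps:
B(H) = 24*H
a(k, o) = 5*k
E(G, f) = 120 (E(G, f) = 24*5 = 120)
(E(-15, a(7, 6)) - 1235)*(-369 - 1612) - 1154 = (120 - 1235)*(-369 - 1612) - 1154 = -1115*(-1981) - 1154 = 2208815 - 1154 = 2207661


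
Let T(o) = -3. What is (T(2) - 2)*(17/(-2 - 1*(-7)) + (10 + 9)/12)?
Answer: -299/12 ≈ -24.917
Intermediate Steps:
(T(2) - 2)*(17/(-2 - 1*(-7)) + (10 + 9)/12) = (-3 - 2)*(17/(-2 - 1*(-7)) + (10 + 9)/12) = -5*(17/(-2 + 7) + 19*(1/12)) = -5*(17/5 + 19/12) = -5*299/60 = -299/12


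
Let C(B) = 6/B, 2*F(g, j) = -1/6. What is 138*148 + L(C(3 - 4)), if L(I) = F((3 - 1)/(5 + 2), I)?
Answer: 245087/12 ≈ 20424.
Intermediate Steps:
F(g, j) = -1/12 (F(g, j) = (-1/6)/2 = (-1*⅙)/2 = (½)*(-⅙) = -1/12)
L(I) = -1/12
138*148 + L(C(3 - 4)) = 138*148 - 1/12 = 20424 - 1/12 = 245087/12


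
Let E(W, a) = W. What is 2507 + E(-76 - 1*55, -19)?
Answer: 2376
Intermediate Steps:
2507 + E(-76 - 1*55, -19) = 2507 + (-76 - 1*55) = 2507 + (-76 - 55) = 2507 - 131 = 2376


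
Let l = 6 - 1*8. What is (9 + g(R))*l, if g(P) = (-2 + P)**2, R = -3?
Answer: -68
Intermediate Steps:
l = -2 (l = 6 - 8 = -2)
(9 + g(R))*l = (9 + (-2 - 3)**2)*(-2) = (9 + (-5)**2)*(-2) = (9 + 25)*(-2) = 34*(-2) = -68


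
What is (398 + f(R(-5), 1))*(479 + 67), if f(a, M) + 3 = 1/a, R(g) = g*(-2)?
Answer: 1078623/5 ≈ 2.1572e+5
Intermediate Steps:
R(g) = -2*g
f(a, M) = -3 + 1/a
(398 + f(R(-5), 1))*(479 + 67) = (398 + (-3 + 1/(-2*(-5))))*(479 + 67) = (398 + (-3 + 1/10))*546 = (398 + (-3 + ⅒))*546 = (398 - 29/10)*546 = (3951/10)*546 = 1078623/5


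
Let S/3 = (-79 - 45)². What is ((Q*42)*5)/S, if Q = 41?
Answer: 1435/7688 ≈ 0.18665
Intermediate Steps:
S = 46128 (S = 3*(-79 - 45)² = 3*(-124)² = 3*15376 = 46128)
((Q*42)*5)/S = ((41*42)*5)/46128 = (1722*5)*(1/46128) = 8610*(1/46128) = 1435/7688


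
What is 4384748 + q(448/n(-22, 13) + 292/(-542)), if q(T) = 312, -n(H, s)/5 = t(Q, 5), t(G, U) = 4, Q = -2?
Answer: 4385060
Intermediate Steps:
n(H, s) = -20 (n(H, s) = -5*4 = -20)
4384748 + q(448/n(-22, 13) + 292/(-542)) = 4384748 + 312 = 4385060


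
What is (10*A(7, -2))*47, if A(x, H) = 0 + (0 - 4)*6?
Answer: -11280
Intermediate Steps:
A(x, H) = -24 (A(x, H) = 0 - 4*6 = 0 - 24 = -24)
(10*A(7, -2))*47 = (10*(-24))*47 = -240*47 = -11280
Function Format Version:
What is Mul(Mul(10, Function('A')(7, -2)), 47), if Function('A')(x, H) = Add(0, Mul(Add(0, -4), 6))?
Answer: -11280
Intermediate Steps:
Function('A')(x, H) = -24 (Function('A')(x, H) = Add(0, Mul(-4, 6)) = Add(0, -24) = -24)
Mul(Mul(10, Function('A')(7, -2)), 47) = Mul(Mul(10, -24), 47) = Mul(-240, 47) = -11280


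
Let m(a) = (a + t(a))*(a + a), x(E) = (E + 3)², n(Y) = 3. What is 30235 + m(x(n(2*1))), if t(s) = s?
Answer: 35419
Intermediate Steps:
x(E) = (3 + E)²
m(a) = 4*a² (m(a) = (a + a)*(a + a) = (2*a)*(2*a) = 4*a²)
30235 + m(x(n(2*1))) = 30235 + 4*((3 + 3)²)² = 30235 + 4*(6²)² = 30235 + 4*36² = 30235 + 4*1296 = 30235 + 5184 = 35419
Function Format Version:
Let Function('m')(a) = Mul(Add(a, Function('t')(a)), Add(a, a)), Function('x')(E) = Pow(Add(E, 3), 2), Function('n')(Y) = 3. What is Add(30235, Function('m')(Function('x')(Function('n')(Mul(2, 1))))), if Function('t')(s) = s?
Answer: 35419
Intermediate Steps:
Function('x')(E) = Pow(Add(3, E), 2)
Function('m')(a) = Mul(4, Pow(a, 2)) (Function('m')(a) = Mul(Add(a, a), Add(a, a)) = Mul(Mul(2, a), Mul(2, a)) = Mul(4, Pow(a, 2)))
Add(30235, Function('m')(Function('x')(Function('n')(Mul(2, 1))))) = Add(30235, Mul(4, Pow(Pow(Add(3, 3), 2), 2))) = Add(30235, Mul(4, Pow(Pow(6, 2), 2))) = Add(30235, Mul(4, Pow(36, 2))) = Add(30235, Mul(4, 1296)) = Add(30235, 5184) = 35419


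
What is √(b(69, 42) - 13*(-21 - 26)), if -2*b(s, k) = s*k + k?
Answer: I*√859 ≈ 29.309*I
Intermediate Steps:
b(s, k) = -k/2 - k*s/2 (b(s, k) = -(s*k + k)/2 = -(k*s + k)/2 = -(k + k*s)/2 = -k/2 - k*s/2)
√(b(69, 42) - 13*(-21 - 26)) = √(-½*42*(1 + 69) - 13*(-21 - 26)) = √(-½*42*70 - 13*(-47)) = √(-1470 + 611) = √(-859) = I*√859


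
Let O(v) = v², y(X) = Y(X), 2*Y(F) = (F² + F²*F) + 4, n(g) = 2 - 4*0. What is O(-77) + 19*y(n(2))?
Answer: 6081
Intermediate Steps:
n(g) = 2 (n(g) = 2 + 0 = 2)
Y(F) = 2 + F²/2 + F³/2 (Y(F) = ((F² + F²*F) + 4)/2 = ((F² + F³) + 4)/2 = (4 + F² + F³)/2 = 2 + F²/2 + F³/2)
y(X) = 2 + X²/2 + X³/2
O(-77) + 19*y(n(2)) = (-77)² + 19*(2 + (½)*2² + (½)*2³) = 5929 + 19*(2 + (½)*4 + (½)*8) = 5929 + 19*(2 + 2 + 4) = 5929 + 19*8 = 5929 + 152 = 6081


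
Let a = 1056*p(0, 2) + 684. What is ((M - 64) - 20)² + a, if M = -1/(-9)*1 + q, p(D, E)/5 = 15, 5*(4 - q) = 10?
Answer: 7013773/81 ≈ 86590.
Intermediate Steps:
q = 2 (q = 4 - ⅕*10 = 4 - 2 = 2)
p(D, E) = 75 (p(D, E) = 5*15 = 75)
M = 19/9 (M = -1/(-9)*1 + 2 = -1*(-⅑)*1 + 2 = (⅑)*1 + 2 = ⅑ + 2 = 19/9 ≈ 2.1111)
a = 79884 (a = 1056*75 + 684 = 79200 + 684 = 79884)
((M - 64) - 20)² + a = ((19/9 - 64) - 20)² + 79884 = (-557/9 - 20)² + 79884 = (-737/9)² + 79884 = 543169/81 + 79884 = 7013773/81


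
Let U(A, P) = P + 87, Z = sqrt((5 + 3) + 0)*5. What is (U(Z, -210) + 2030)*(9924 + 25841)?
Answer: 68203855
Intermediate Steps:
Z = 10*sqrt(2) (Z = sqrt(8 + 0)*5 = sqrt(8)*5 = (2*sqrt(2))*5 = 10*sqrt(2) ≈ 14.142)
U(A, P) = 87 + P
(U(Z, -210) + 2030)*(9924 + 25841) = ((87 - 210) + 2030)*(9924 + 25841) = (-123 + 2030)*35765 = 1907*35765 = 68203855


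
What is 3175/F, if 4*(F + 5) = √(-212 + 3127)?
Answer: 50800/503 + 2540*√2915/503 ≈ 373.63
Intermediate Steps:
F = -5 + √2915/4 (F = -5 + √(-212 + 3127)/4 = -5 + √2915/4 ≈ 8.4977)
3175/F = 3175/(-5 + √2915/4)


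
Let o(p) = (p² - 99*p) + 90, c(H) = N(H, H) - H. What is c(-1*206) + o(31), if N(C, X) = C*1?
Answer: -2018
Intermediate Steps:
N(C, X) = C
c(H) = 0 (c(H) = H - H = 0)
o(p) = 90 + p² - 99*p
c(-1*206) + o(31) = 0 + (90 + 31² - 99*31) = 0 + (90 + 961 - 3069) = 0 - 2018 = -2018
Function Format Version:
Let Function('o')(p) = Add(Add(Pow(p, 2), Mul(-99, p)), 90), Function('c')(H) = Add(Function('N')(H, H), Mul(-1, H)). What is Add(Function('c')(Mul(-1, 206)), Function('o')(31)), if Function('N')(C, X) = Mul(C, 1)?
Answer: -2018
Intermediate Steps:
Function('N')(C, X) = C
Function('c')(H) = 0 (Function('c')(H) = Add(H, Mul(-1, H)) = 0)
Function('o')(p) = Add(90, Pow(p, 2), Mul(-99, p))
Add(Function('c')(Mul(-1, 206)), Function('o')(31)) = Add(0, Add(90, Pow(31, 2), Mul(-99, 31))) = Add(0, Add(90, 961, -3069)) = Add(0, -2018) = -2018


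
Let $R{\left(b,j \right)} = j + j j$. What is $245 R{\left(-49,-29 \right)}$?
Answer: $198940$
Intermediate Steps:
$R{\left(b,j \right)} = j + j^{2}$
$245 R{\left(-49,-29 \right)} = 245 \left(- 29 \left(1 - 29\right)\right) = 245 \left(\left(-29\right) \left(-28\right)\right) = 245 \cdot 812 = 198940$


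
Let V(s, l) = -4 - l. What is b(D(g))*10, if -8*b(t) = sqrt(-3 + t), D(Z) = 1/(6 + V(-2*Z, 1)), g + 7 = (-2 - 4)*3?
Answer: -5*I*sqrt(2)/4 ≈ -1.7678*I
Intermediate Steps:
g = -25 (g = -7 + (-2 - 4)*3 = -7 - 6*3 = -7 - 18 = -25)
D(Z) = 1 (D(Z) = 1/(6 + (-4 - 1*1)) = 1/(6 + (-4 - 1)) = 1/(6 - 5) = 1/1 = 1)
b(t) = -sqrt(-3 + t)/8
b(D(g))*10 = -sqrt(-3 + 1)/8*10 = -I*sqrt(2)/8*10 = -5*I*sqrt(2)/4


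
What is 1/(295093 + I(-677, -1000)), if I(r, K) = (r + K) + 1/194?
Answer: 194/56922705 ≈ 3.4081e-6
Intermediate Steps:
I(r, K) = 1/194 + K + r (I(r, K) = (K + r) + 1/194 = 1/194 + K + r)
1/(295093 + I(-677, -1000)) = 1/(295093 + (1/194 - 1000 - 677)) = 1/(295093 - 325337/194) = 1/(56922705/194) = 194/56922705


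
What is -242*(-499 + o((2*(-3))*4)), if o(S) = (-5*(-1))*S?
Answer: 149798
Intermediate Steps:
o(S) = 5*S
-242*(-499 + o((2*(-3))*4)) = -242*(-499 + 5*((2*(-3))*4)) = -242*(-499 + 5*(-6*4)) = -242*(-499 + 5*(-24)) = -242*(-499 - 120) = -242*(-619) = 149798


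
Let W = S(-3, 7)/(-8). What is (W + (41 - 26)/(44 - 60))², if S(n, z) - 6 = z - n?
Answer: 2209/256 ≈ 8.6289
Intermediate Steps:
S(n, z) = 6 + z - n (S(n, z) = 6 + (z - n) = 6 + z - n)
W = -2 (W = (6 + 7 - 1*(-3))/(-8) = (6 + 7 + 3)*(-⅛) = 16*(-⅛) = -2)
(W + (41 - 26)/(44 - 60))² = (-2 + (41 - 26)/(44 - 60))² = (-2 + 15/(-16))² = (-2 + 15*(-1/16))² = (-2 - 15/16)² = (-47/16)² = 2209/256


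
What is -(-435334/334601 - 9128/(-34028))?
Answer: 2939826856/2846450707 ≈ 1.0328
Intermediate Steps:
-(-435334/334601 - 9128/(-34028)) = -(-435334*1/334601 - 9128*(-1/34028)) = -(-435334/334601 + 2282/8507) = -1*(-2939826856/2846450707) = 2939826856/2846450707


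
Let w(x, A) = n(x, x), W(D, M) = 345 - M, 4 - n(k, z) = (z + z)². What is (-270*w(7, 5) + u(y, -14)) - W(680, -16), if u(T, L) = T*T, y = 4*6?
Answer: 52055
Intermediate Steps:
n(k, z) = 4 - 4*z² (n(k, z) = 4 - (z + z)² = 4 - (2*z)² = 4 - 4*z²)
w(x, A) = 4 - 4*x²
y = 24
u(T, L) = T²
(-270*w(7, 5) + u(y, -14)) - W(680, -16) = (-270*(4 - 4*7²) + 24²) - (345 - 1*(-16)) = (-270*(4 - 4*49) + 576) - (345 + 16) = (-270*(4 - 196) + 576) - 1*361 = (-270*(-192) + 576) - 361 = (51840 + 576) - 361 = 52416 - 361 = 52055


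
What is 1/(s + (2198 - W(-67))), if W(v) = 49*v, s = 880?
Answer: 1/6361 ≈ 0.00015721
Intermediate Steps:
1/(s + (2198 - W(-67))) = 1/(880 + (2198 - 49*(-67))) = 1/(880 + (2198 - 1*(-3283))) = 1/(880 + (2198 + 3283)) = 1/(880 + 5481) = 1/6361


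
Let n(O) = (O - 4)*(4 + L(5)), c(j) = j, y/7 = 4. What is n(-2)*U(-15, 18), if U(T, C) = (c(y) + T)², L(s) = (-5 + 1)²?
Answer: -20280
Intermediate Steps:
y = 28 (y = 7*4 = 28)
L(s) = 16 (L(s) = (-4)² = 16)
U(T, C) = (28 + T)²
n(O) = -80 + 20*O (n(O) = (O - 4)*(4 + 16) = (-4 + O)*20 = -80 + 20*O)
n(-2)*U(-15, 18) = (-80 + 20*(-2))*(28 - 15)² = (-80 - 40)*13² = -120*169 = -20280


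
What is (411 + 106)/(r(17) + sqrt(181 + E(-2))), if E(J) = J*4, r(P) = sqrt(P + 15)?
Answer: 517/(sqrt(173) + 4*sqrt(2)) ≈ 27.486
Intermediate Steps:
r(P) = sqrt(15 + P)
E(J) = 4*J
(411 + 106)/(r(17) + sqrt(181 + E(-2))) = (411 + 106)/(sqrt(15 + 17) + sqrt(181 + 4*(-2))) = 517/(sqrt(32) + sqrt(181 - 8)) = 517/(4*sqrt(2) + sqrt(173)) = 517/(sqrt(173) + 4*sqrt(2))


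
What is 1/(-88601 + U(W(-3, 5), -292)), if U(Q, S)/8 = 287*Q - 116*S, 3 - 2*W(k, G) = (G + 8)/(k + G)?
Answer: 1/178357 ≈ 5.6067e-6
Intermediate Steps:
W(k, G) = 3/2 - (8 + G)/(2*(G + k)) (W(k, G) = 3/2 - (G + 8)/(2*(k + G)) = 3/2 - (8 + G)/(2*(G + k)))
U(Q, S) = -928*S + 2296*Q (U(Q, S) = 8*(287*Q - 116*S) = 8*(-116*S + 287*Q) = -928*S + 2296*Q)
1/(-88601 + U(W(-3, 5), -292)) = 1/(-88601 + (-928*(-292) + 2296*((-4 + 5 + (3/2)*(-3))/(5 - 3)))) = 1/(-88601 + (270976 + 2296*((-4 + 5 - 9/2)/2))) = 1/(-88601 + (270976 + 2296*((½)*(-7/2)))) = 1/(-88601 + (270976 + 2296*(-7/4))) = 1/(-88601 + (270976 - 4018)) = 1/(-88601 + 266958) = 1/178357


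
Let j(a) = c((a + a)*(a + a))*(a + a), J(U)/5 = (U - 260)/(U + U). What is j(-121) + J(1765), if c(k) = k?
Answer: -10005775023/706 ≈ -1.4172e+7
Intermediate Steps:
J(U) = 5*(-260 + U)/(2*U) (J(U) = 5*((U - 260)/(U + U)) = 5*((-260 + U)/((2*U))) = 5*((-260 + U)*(1/(2*U))) = 5*((-260 + U)/(2*U)) = 5*(-260 + U)/(2*U))
j(a) = 8*a**3 (j(a) = ((a + a)*(a + a))*(a + a) = ((2*a)*(2*a))*(2*a) = (4*a**2)*(2*a) = 8*a**3)
j(-121) + J(1765) = 8*(-121)**3 + (5/2 - 650/1765) = 8*(-1771561) + (5/2 - 650*1/1765) = -14172488 + (5/2 - 130/353) = -14172488 + 1505/706 = -10005775023/706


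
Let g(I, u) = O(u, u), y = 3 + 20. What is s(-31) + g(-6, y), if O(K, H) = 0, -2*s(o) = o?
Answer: 31/2 ≈ 15.500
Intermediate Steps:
s(o) = -o/2
y = 23
g(I, u) = 0
s(-31) + g(-6, y) = -1/2*(-31) + 0 = 31/2 + 0 = 31/2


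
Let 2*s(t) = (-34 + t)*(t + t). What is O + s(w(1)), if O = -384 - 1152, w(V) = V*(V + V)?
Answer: -1600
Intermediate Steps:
w(V) = 2*V² (w(V) = V*(2*V) = 2*V²)
s(t) = t*(-34 + t) (s(t) = ((-34 + t)*(t + t))/2 = ((-34 + t)*(2*t))/2 = (2*t*(-34 + t))/2 = t*(-34 + t))
O = -1536
O + s(w(1)) = -1536 + (2*1²)*(-34 + 2*1²) = -1536 + (2*1)*(-34 + 2*1) = -1536 + 2*(-34 + 2) = -1536 + 2*(-32) = -1536 - 64 = -1600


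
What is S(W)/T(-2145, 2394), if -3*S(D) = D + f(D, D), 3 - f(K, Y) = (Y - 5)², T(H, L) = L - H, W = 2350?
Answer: 1832224/4539 ≈ 403.66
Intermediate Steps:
f(K, Y) = 3 - (-5 + Y)² (f(K, Y) = 3 - (Y - 5)² = 3 - (-5 + Y)²)
S(D) = -1 - D/3 + (-5 + D)²/3 (S(D) = -(D + (3 - (-5 + D)²))/3 = -(3 + D - (-5 + D)²)/3 = -1 - D/3 + (-5 + D)²/3)
S(W)/T(-2145, 2394) = (-1 - ⅓*2350 + (-5 + 2350)²/3)/(2394 - 1*(-2145)) = (-1 - 2350/3 + (⅓)*2345²)/(2394 + 2145) = (-1 - 2350/3 + (⅓)*5499025)/4539 = (-1 - 2350/3 + 5499025/3)*(1/4539) = 1832224*(1/4539) = 1832224/4539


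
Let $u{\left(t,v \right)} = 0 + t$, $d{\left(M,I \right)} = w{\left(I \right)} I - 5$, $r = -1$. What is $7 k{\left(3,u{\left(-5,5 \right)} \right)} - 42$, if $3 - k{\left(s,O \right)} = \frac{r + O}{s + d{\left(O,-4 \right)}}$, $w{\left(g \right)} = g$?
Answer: $-18$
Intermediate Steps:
$d{\left(M,I \right)} = -5 + I^{2}$ ($d{\left(M,I \right)} = I I - 5 = I^{2} - 5 = -5 + I^{2}$)
$u{\left(t,v \right)} = t$
$k{\left(s,O \right)} = 3 - \frac{-1 + O}{11 + s}$ ($k{\left(s,O \right)} = 3 - \frac{-1 + O}{s - \left(5 - \left(-4\right)^{2}\right)} = 3 - \frac{-1 + O}{s + \left(-5 + 16\right)} = 3 - \frac{-1 + O}{s + 11} = 3 - \frac{-1 + O}{11 + s}$)
$7 k{\left(3,u{\left(-5,5 \right)} \right)} - 42 = 7 \frac{34 - -5 + 3 \cdot 3}{11 + 3} - 42 = 7 \frac{34 + 5 + 9}{14} - 42 = 7 \cdot \frac{1}{14} \cdot 48 - 42 = 7 \cdot \frac{24}{7} - 42 = 24 - 42 = -18$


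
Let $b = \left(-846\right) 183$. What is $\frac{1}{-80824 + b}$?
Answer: $- \frac{1}{235642} \approx -4.2437 \cdot 10^{-6}$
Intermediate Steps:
$b = -154818$
$\frac{1}{-80824 + b} = \frac{1}{-80824 - 154818} = \frac{1}{-235642} = - \frac{1}{235642}$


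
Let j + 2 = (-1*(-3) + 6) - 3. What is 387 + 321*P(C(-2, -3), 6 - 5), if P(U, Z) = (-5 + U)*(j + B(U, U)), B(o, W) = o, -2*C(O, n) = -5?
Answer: -19317/4 ≈ -4829.3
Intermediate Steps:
C(O, n) = 5/2 (C(O, n) = -1/2*(-5) = 5/2)
j = 4 (j = -2 + ((-1*(-3) + 6) - 3) = -2 + ((3 + 6) - 3) = -2 + (9 - 3) = -2 + 6 = 4)
P(U, Z) = (-5 + U)*(4 + U)
387 + 321*P(C(-2, -3), 6 - 5) = 387 + 321*(-20 + (5/2)**2 - 1*5/2) = 387 + 321*(-20 + 25/4 - 5/2) = 387 + 321*(-65/4) = 387 - 20865/4 = -19317/4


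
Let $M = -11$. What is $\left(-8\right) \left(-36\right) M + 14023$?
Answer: $10855$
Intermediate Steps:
$\left(-8\right) \left(-36\right) M + 14023 = \left(-8\right) \left(-36\right) \left(-11\right) + 14023 = 288 \left(-11\right) + 14023 = -3168 + 14023 = 10855$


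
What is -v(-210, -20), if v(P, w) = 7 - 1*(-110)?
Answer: -117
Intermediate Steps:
v(P, w) = 117 (v(P, w) = 7 + 110 = 117)
-v(-210, -20) = -1*117 = -117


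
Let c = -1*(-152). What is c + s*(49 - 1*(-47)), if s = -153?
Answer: -14536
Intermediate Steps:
c = 152
c + s*(49 - 1*(-47)) = 152 - 153*(49 - 1*(-47)) = 152 - 153*(49 + 47) = 152 - 153*96 = 152 - 14688 = -14536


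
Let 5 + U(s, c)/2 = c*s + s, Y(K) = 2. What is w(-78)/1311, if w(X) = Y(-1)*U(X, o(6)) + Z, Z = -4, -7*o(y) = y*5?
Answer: 2336/3059 ≈ 0.76365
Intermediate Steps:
o(y) = -5*y/7 (o(y) = -y*5/7 = -5*y/7)
U(s, c) = -10 + 2*s + 2*c*s (U(s, c) = -10 + 2*(c*s + s) = -10 + 2*(s + c*s) = -10 + (2*s + 2*c*s) = -10 + 2*s + 2*c*s)
w(X) = -24 - 92*X/7 (w(X) = 2*(-10 + 2*X + 2*(-5/7*6)*X) - 4 = 2*(-10 + 2*X + 2*(-30/7)*X) - 4 = 2*(-10 + 2*X - 60*X/7) - 4 = 2*(-10 - 46*X/7) - 4 = (-20 - 92*X/7) - 4 = -24 - 92*X/7)
w(-78)/1311 = (-24 - 92/7*(-78))/1311 = (-24 + 7176/7)*(1/1311) = (7008/7)*(1/1311) = 2336/3059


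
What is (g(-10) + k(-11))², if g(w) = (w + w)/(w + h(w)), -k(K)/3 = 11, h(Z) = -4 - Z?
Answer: 784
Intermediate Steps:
k(K) = -33 (k(K) = -3*11 = -33)
g(w) = -w/2 (g(w) = (w + w)/(w + (-4 - w)) = (2*w)/(-4) = (2*w)*(-¼) = -w/2)
(g(-10) + k(-11))² = (-½*(-10) - 33)² = (5 - 33)² = (-28)² = 784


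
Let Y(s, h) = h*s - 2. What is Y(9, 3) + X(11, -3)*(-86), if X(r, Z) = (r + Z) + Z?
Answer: -405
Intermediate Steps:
Y(s, h) = -2 + h*s
X(r, Z) = r + 2*Z (X(r, Z) = (Z + r) + Z = r + 2*Z)
Y(9, 3) + X(11, -3)*(-86) = (-2 + 3*9) + (11 + 2*(-3))*(-86) = (-2 + 27) + (11 - 6)*(-86) = 25 + 5*(-86) = 25 - 430 = -405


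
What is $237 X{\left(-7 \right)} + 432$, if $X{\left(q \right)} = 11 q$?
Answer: $-17817$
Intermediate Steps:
$237 X{\left(-7 \right)} + 432 = 237 \cdot 11 \left(-7\right) + 432 = 237 \left(-77\right) + 432 = -18249 + 432 = -17817$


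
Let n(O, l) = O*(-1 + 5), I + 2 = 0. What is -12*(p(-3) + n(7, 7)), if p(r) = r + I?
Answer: -276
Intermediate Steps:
I = -2 (I = -2 + 0 = -2)
n(O, l) = 4*O (n(O, l) = O*4 = 4*O)
p(r) = -2 + r (p(r) = r - 2 = -2 + r)
-12*(p(-3) + n(7, 7)) = -12*((-2 - 3) + 4*7) = -12*(-5 + 28) = -12*23 = -276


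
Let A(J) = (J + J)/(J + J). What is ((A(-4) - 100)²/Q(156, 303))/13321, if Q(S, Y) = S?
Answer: 297/62972 ≈ 0.0047164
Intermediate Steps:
A(J) = 1 (A(J) = (2*J)/((2*J)) = (2*J)*(1/(2*J)) = 1)
((A(-4) - 100)²/Q(156, 303))/13321 = ((1 - 100)²/156)/13321 = ((-99)²*(1/156))*(1/13321) = (9801*(1/156))*(1/13321) = (3267/52)*(1/13321) = 297/62972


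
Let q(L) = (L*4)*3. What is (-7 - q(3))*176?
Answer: -7568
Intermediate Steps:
q(L) = 12*L (q(L) = (4*L)*3 = 12*L)
(-7 - q(3))*176 = (-7 - 12*3)*176 = (-7 - 1*36)*176 = (-7 - 36)*176 = -43*176 = -7568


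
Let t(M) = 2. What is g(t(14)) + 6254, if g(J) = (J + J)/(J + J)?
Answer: 6255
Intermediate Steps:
g(J) = 1 (g(J) = (2*J)/((2*J)) = (2*J)*(1/(2*J)) = 1)
g(t(14)) + 6254 = 1 + 6254 = 6255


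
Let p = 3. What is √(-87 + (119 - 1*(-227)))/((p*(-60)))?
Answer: -√259/180 ≈ -0.089408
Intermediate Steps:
√(-87 + (119 - 1*(-227)))/((p*(-60))) = √(-87 + (119 - 1*(-227)))/((3*(-60))) = √(-87 + (119 + 227))/(-180) = √(-87 + 346)*(-1/180) = √259*(-1/180) = -√259/180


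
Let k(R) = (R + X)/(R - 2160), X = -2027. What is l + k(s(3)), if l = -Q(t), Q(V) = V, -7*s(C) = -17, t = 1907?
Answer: -28787249/15103 ≈ -1906.1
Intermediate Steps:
s(C) = 17/7 (s(C) = -⅐*(-17) = 17/7)
l = -1907 (l = -1*1907 = -1907)
k(R) = (-2027 + R)/(-2160 + R) (k(R) = (R - 2027)/(R - 2160) = (-2027 + R)/(-2160 + R))
l + k(s(3)) = -1907 + (-2027 + 17/7)/(-2160 + 17/7) = -1907 - 14172/7/(-15103/7) = -1907 - 7/15103*(-14172/7) = -1907 + 14172/15103 = -28787249/15103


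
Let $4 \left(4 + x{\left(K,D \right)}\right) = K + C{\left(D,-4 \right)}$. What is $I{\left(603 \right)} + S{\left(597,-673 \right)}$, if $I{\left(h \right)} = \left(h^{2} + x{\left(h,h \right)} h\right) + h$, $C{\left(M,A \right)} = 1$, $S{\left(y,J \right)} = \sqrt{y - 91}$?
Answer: $452853 + \sqrt{506} \approx 4.5288 \cdot 10^{5}$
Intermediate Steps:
$S{\left(y,J \right)} = \sqrt{-91 + y}$
$x{\left(K,D \right)} = - \frac{15}{4} + \frac{K}{4}$ ($x{\left(K,D \right)} = -4 + \frac{K + 1}{4} = -4 + \frac{1 + K}{4} = -4 + \left(\frac{1}{4} + \frac{K}{4}\right) = - \frac{15}{4} + \frac{K}{4}$)
$I{\left(h \right)} = h + h^{2} + h \left(- \frac{15}{4} + \frac{h}{4}\right)$ ($I{\left(h \right)} = \left(h^{2} + \left(- \frac{15}{4} + \frac{h}{4}\right) h\right) + h = \left(h^{2} + h \left(- \frac{15}{4} + \frac{h}{4}\right)\right) + h = h + h^{2} + h \left(- \frac{15}{4} + \frac{h}{4}\right)$)
$I{\left(603 \right)} + S{\left(597,-673 \right)} = \frac{1}{4} \cdot 603 \left(-11 + 5 \cdot 603\right) + \sqrt{-91 + 597} = \frac{1}{4} \cdot 603 \left(-11 + 3015\right) + \sqrt{506} = \frac{1}{4} \cdot 603 \cdot 3004 + \sqrt{506} = 452853 + \sqrt{506}$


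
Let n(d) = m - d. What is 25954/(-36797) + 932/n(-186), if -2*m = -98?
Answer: 28195614/8647295 ≈ 3.2606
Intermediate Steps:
m = 49 (m = -½*(-98) = 49)
n(d) = 49 - d
25954/(-36797) + 932/n(-186) = 25954/(-36797) + 932/(49 - 1*(-186)) = 25954*(-1/36797) + 932/(49 + 186) = -25954/36797 + 932/235 = 28195614/8647295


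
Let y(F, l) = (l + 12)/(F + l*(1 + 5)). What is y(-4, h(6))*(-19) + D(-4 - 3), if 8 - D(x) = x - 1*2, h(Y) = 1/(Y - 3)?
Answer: 805/6 ≈ 134.17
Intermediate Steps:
h(Y) = 1/(-3 + Y)
y(F, l) = (12 + l)/(F + 6*l) (y(F, l) = (12 + l)/(F + l*6) = (12 + l)/(F + 6*l))
D(x) = 10 - x (D(x) = 8 - (x - 1*2) = 8 - (x - 2) = 8 - (-2 + x) = 8 + (2 - x) = 10 - x)
y(-4, h(6))*(-19) + D(-4 - 3) = ((12 + 1/(-3 + 6))/(-4 + 6/(-3 + 6)))*(-19) + (10 - (-4 - 3)) = ((12 + 1/3)/(-4 + 6/3))*(-19) + (10 - 1*(-7)) = ((12 + 1/3)/(-4 + 6*(1/3)))*(-19) + (10 + 7) = ((37/3)/(-4 + 2))*(-19) + 17 = ((37/3)/(-2))*(-19) + 17 = -1/2*37/3*(-19) + 17 = -37/6*(-19) + 17 = 703/6 + 17 = 805/6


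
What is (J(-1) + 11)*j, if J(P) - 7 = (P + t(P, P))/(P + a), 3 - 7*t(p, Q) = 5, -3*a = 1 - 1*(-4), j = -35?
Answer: -5175/8 ≈ -646.88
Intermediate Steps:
a = -5/3 (a = -(1 - 1*(-4))/3 = -(1 + 4)/3 = -⅓*5 = -5/3 ≈ -1.6667)
t(p, Q) = -2/7 (t(p, Q) = 3/7 - ⅐*5 = 3/7 - 5/7 = -2/7)
J(P) = 7 + (-2/7 + P)/(-5/3 + P) (J(P) = 7 + (P - 2/7)/(P - 5/3) = 7 + (-2/7 + P)/(-5/3 + P))
(J(-1) + 11)*j = ((-251 + 168*(-1))/(7*(-5 + 3*(-1))) + 11)*(-35) = ((-251 - 168)/(7*(-5 - 3)) + 11)*(-35) = ((⅐)*(-419)/(-8) + 11)*(-35) = ((⅐)*(-⅛)*(-419) + 11)*(-35) = (419/56 + 11)*(-35) = (1035/56)*(-35) = -5175/8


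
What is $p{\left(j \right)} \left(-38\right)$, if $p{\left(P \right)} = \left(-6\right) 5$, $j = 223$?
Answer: $1140$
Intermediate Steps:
$p{\left(P \right)} = -30$
$p{\left(j \right)} \left(-38\right) = \left(-30\right) \left(-38\right) = 1140$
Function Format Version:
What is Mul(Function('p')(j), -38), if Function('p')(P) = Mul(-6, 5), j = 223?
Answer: 1140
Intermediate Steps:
Function('p')(P) = -30
Mul(Function('p')(j), -38) = Mul(-30, -38) = 1140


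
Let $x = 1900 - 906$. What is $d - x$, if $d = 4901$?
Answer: $3907$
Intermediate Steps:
$x = 994$
$d - x = 4901 - 994 = 3907$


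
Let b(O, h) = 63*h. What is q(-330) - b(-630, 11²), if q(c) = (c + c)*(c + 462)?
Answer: -94743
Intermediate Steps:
q(c) = 2*c*(462 + c) (q(c) = (2*c)*(462 + c) = 2*c*(462 + c))
q(-330) - b(-630, 11²) = 2*(-330)*(462 - 330) - 63*11² = 2*(-330)*132 - 63*121 = -87120 - 1*7623 = -87120 - 7623 = -94743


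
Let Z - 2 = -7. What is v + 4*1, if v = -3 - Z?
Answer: 6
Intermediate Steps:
Z = -5 (Z = 2 - 7 = -5)
v = 2 (v = -3 - 1*(-5) = -3 + 5 = 2)
v + 4*1 = 2 + 4*1 = 2 + 4 = 6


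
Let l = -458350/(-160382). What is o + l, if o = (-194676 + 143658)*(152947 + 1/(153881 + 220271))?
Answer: -117059885999179579655/15001811516 ≈ -7.8031e+9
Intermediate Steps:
l = 229175/80191 (l = -458350*(-1/160382) = 229175/80191 ≈ 2.8579)
o = -1459763390431005/187076 (o = -51018*(152947 + 1/374152) = -51018*57225425945/374152 = -1459763390431005/187076 ≈ -7.8031e+9)
o + l = -1459763390431005/187076 + 229175/80191 = -117059885999179579655/15001811516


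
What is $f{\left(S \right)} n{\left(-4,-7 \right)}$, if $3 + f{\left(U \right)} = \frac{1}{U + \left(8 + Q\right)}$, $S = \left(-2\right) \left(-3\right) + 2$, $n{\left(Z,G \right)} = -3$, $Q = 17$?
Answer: $\frac{98}{11} \approx 8.9091$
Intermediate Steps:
$S = 8$ ($S = 6 + 2 = 8$)
$f{\left(U \right)} = -3 + \frac{1}{25 + U}$ ($f{\left(U \right)} = -3 + \frac{1}{U + \left(8 + 17\right)} = -3 + \frac{1}{U + 25} = -3 + \frac{1}{25 + U}$)
$f{\left(S \right)} n{\left(-4,-7 \right)} = \frac{-74 - 24}{25 + 8} \left(-3\right) = \frac{-74 - 24}{33} \left(-3\right) = \frac{1}{33} \left(-98\right) \left(-3\right) = \left(- \frac{98}{33}\right) \left(-3\right) = \frac{98}{11}$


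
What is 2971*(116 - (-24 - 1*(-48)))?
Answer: 273332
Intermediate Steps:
2971*(116 - (-24 - 1*(-48))) = 2971*(116 - (-24 + 48)) = 2971*(116 - 1*24) = 2971*(116 - 24) = 2971*92 = 273332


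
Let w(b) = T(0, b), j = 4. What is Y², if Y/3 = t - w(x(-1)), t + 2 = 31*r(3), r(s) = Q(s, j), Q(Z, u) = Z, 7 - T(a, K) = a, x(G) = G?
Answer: 63504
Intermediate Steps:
T(a, K) = 7 - a
w(b) = 7 (w(b) = 7 - 1*0 = 7 + 0 = 7)
r(s) = s
t = 91 (t = -2 + 31*3 = -2 + 93 = 91)
Y = 252 (Y = 3*(91 - 1*7) = 3*(91 - 7) = 3*84 = 252)
Y² = 252² = 63504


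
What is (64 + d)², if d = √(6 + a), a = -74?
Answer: 4028 + 256*I*√17 ≈ 4028.0 + 1055.5*I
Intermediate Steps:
d = 2*I*√17 (d = √(6 - 74) = √(-68) = 2*I*√17 ≈ 8.2462*I)
(64 + d)² = (64 + 2*I*√17)²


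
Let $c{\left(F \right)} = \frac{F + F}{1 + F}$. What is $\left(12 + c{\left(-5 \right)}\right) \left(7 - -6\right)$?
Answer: $\frac{377}{2} \approx 188.5$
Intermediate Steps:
$c{\left(F \right)} = \frac{2 F}{1 + F}$
$\left(12 + c{\left(-5 \right)}\right) \left(7 - -6\right) = \left(12 + 2 \left(-5\right) \frac{1}{1 - 5}\right) \left(7 - -6\right) = \left(12 + 2 \left(-5\right) \frac{1}{-4}\right) \left(7 + 6\right) = \left(12 + 2 \left(-5\right) \left(- \frac{1}{4}\right)\right) 13 = \left(12 + \frac{5}{2}\right) 13 = \frac{29}{2} \cdot 13 = \frac{377}{2}$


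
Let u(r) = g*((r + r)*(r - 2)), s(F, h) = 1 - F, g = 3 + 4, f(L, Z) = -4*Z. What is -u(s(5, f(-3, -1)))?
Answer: -336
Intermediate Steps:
g = 7
u(r) = 14*r*(-2 + r) (u(r) = 7*((r + r)*(r - 2)) = 7*((2*r)*(-2 + r)) = 7*(2*r*(-2 + r)) = 14*r*(-2 + r))
-u(s(5, f(-3, -1))) = -14*(1 - 1*5)*(-2 + (1 - 1*5)) = -14*(1 - 5)*(-2 + (1 - 5)) = -14*(-4)*(-2 - 4) = -14*(-4)*(-6) = -1*336 = -336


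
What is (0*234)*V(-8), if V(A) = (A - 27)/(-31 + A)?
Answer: 0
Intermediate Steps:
V(A) = (-27 + A)/(-31 + A)
(0*234)*V(-8) = (0*234)*((-27 - 8)/(-31 - 8)) = 0*(-35/(-39)) = 0*(-1/39*(-35)) = 0*(35/39) = 0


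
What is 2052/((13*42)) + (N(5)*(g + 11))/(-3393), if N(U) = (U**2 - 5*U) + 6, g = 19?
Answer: 9778/2639 ≈ 3.7052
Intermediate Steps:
N(U) = 6 + U**2 - 5*U
2052/((13*42)) + (N(5)*(g + 11))/(-3393) = 2052/((13*42)) + ((6 + 5**2 - 5*5)*(19 + 11))/(-3393) = 2052/546 + ((6 + 25 - 25)*30)*(-1/3393) = 2052*(1/546) + (6*30)*(-1/3393) = 342/91 + 180*(-1/3393) = 342/91 - 20/377 = 9778/2639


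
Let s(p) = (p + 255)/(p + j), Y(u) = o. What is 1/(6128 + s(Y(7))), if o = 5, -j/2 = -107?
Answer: 219/1342292 ≈ 0.00016315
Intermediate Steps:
j = 214 (j = -2*(-107) = 214)
Y(u) = 5
s(p) = (255 + p)/(214 + p) (s(p) = (p + 255)/(p + 214) = (255 + p)/(214 + p))
1/(6128 + s(Y(7))) = 1/(6128 + (255 + 5)/(214 + 5)) = 1/(6128 + 260/219) = 1/(1342292/219) = 219/1342292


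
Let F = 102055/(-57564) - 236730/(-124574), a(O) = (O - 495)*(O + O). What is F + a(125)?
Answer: -331657263426925/3585488868 ≈ -92500.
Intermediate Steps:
a(O) = 2*O*(-495 + O) (a(O) = (-495 + O)*(2*O) = 2*O*(-495 + O))
F = 456863075/3585488868 (F = 102055*(-1/57564) - 236730*(-1/124574) = -102055/57564 + 118365/62287 = 456863075/3585488868 ≈ 0.12742)
F + a(125) = 456863075/3585488868 + 2*125*(-495 + 125) = 456863075/3585488868 + 2*125*(-370) = 456863075/3585488868 - 92500 = -331657263426925/3585488868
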